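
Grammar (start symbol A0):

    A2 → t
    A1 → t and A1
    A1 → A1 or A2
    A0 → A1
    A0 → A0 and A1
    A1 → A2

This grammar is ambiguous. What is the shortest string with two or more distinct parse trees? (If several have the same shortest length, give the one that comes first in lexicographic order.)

t and t

length 1: no string has ≥2 trees
length 3: t and t has 2 parse trees

Two derivations of t and t:
  A0 ⇒ A1 ⇒ t and A1 ⇒ t and A2 ⇒ t and t
  A0 ⇒ A0 and A1 ⇒ A1 and A1 ⇒ A2 and A1 ⇒ t and A1 ⇒ t and A2 ⇒ t and t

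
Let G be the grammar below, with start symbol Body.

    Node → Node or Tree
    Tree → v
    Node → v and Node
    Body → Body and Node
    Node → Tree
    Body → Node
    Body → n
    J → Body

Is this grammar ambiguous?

Witness: v and v

Derivation 1: Body ⇒ Body and Node ⇒ Node and Node ⇒ Tree and Node ⇒ v and Node ⇒ v and Tree ⇒ v and v
Derivation 2: Body ⇒ Node ⇒ v and Node ⇒ v and Tree ⇒ v and v

Two distinct leftmost derivations for the same string.

Ambiguous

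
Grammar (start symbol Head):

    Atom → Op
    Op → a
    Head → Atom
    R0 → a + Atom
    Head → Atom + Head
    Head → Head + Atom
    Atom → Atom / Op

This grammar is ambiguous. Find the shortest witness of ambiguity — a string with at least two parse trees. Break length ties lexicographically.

length 1: no string has ≥2 trees
length 3: a + a has 2 parse trees

Two derivations of a + a:
  Head ⇒ Atom + Head ⇒ Op + Head ⇒ a + Head ⇒ a + Atom ⇒ a + Op ⇒ a + a
  Head ⇒ Head + Atom ⇒ Atom + Atom ⇒ Op + Atom ⇒ a + Atom ⇒ a + Op ⇒ a + a

a + a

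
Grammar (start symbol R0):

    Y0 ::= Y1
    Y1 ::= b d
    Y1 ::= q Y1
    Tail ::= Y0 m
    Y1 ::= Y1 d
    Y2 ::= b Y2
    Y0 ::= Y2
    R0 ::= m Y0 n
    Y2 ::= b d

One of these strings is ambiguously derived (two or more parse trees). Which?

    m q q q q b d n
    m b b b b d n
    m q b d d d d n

m q b d d d d n

m q q q q b d n: 1 tree
m b b b b d n: 1 tree
m q b d d d d n: 4 trees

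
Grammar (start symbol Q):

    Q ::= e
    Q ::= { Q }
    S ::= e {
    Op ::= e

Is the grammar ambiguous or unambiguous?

(Op, S are unreachable from Q, so their rules don't affect L(Q).) Each string is a nest of matched brackets around a single atom. An opening bracket forces the recursive rule; an atom forces the base rule.

Unambiguous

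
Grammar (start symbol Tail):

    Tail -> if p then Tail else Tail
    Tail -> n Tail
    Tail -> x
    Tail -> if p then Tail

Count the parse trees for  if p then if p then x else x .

2

Parse trees for if p then if p then x else x:
  [Tail if p then [Tail if p then [Tail x]] else [Tail x]]
  [Tail if p then [Tail if p then [Tail x] else [Tail x]]]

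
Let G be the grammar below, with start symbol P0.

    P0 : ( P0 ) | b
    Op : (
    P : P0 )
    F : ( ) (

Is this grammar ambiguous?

(Op, P, F are unreachable from P0, so their rules don't affect L(P0).) Each string is a nest of matched brackets around a single atom. An opening bracket forces the recursive rule; an atom forces the base rule.

Unambiguous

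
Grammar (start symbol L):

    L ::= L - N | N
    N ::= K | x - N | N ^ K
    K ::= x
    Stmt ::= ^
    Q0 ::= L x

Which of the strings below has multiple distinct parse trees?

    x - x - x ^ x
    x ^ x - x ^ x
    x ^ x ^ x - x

x - x - x ^ x: 7 trees
x ^ x - x ^ x: 1 tree
x ^ x ^ x - x: 1 tree

x - x - x ^ x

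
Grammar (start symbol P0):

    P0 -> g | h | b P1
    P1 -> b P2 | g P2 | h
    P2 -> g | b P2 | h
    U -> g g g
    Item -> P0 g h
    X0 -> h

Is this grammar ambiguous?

Unambiguous

(U, Item, X0 are unreachable from P0, so their rules don't affect L(P0).) Restricted to the reachable nonterminals, every rule has the form A → t or A → t B, and no two rules for the same A share a first terminal. The grammar encodes a DFA — one run per string.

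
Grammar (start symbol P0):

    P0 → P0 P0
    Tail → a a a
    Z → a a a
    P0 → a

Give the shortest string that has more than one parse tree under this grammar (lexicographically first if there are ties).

length 1: no string has ≥2 trees
length 2: no string has ≥2 trees
length 3: a a a has 2 parse trees

Two derivations of a a a:
  P0 ⇒ P0 P0 ⇒ P0 P0 P0 ⇒ a P0 P0 ⇒ a a P0 ⇒ a a a
  P0 ⇒ P0 P0 ⇒ a P0 ⇒ a P0 P0 ⇒ a a P0 ⇒ a a a

a a a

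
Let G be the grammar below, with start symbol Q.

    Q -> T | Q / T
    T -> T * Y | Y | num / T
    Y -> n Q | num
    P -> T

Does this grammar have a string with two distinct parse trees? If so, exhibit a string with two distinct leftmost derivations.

Ambiguous

Witness: num / num

Derivation 1: Q ⇒ T ⇒ num / T ⇒ num / Y ⇒ num / num
Derivation 2: Q ⇒ Q / T ⇒ T / T ⇒ Y / T ⇒ num / T ⇒ num / Y ⇒ num / num

Two distinct leftmost derivations for the same string.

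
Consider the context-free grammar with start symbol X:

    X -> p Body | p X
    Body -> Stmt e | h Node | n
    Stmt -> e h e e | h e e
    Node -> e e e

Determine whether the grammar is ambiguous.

Witness: p h e e e

Derivation 1: X ⇒ p Body ⇒ p Stmt e ⇒ p h e e e
Derivation 2: X ⇒ p Body ⇒ p h Node ⇒ p h e e e

Two distinct leftmost derivations for the same string.

Ambiguous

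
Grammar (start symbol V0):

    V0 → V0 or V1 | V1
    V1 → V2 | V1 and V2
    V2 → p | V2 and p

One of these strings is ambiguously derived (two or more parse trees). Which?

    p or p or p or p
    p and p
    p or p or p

p or p or p or p: 1 tree
p and p: 2 trees
p or p or p: 1 tree

p and p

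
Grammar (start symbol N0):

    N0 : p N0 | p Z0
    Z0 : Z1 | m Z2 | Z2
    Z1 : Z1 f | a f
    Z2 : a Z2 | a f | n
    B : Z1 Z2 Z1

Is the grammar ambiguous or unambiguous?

Witness: p a f

Derivation 1: N0 ⇒ p Z0 ⇒ p Z1 ⇒ p a f
Derivation 2: N0 ⇒ p Z0 ⇒ p Z2 ⇒ p a f

Two distinct leftmost derivations for the same string.

Ambiguous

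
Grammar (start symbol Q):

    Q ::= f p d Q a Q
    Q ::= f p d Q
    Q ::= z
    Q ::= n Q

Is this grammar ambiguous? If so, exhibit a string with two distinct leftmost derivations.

Witness: f p d f p d z a z

Derivation 1: Q ⇒ f p d Q a Q ⇒ f p d f p d Q a Q ⇒ f p d f p d z a Q ⇒ f p d f p d z a z
Derivation 2: Q ⇒ f p d Q ⇒ f p d f p d Q a Q ⇒ f p d f p d z a Q ⇒ f p d f p d z a z

Two distinct leftmost derivations for the same string.

Ambiguous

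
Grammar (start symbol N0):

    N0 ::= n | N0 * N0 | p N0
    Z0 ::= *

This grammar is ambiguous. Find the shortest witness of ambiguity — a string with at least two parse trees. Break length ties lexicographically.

length 1: no string has ≥2 trees
length 2: no string has ≥2 trees
length 3: no string has ≥2 trees
length 4: p n * n has 2 parse trees

Two derivations of p n * n:
  N0 ⇒ N0 * N0 ⇒ p N0 * N0 ⇒ p n * N0 ⇒ p n * n
  N0 ⇒ p N0 ⇒ p N0 * N0 ⇒ p n * N0 ⇒ p n * n

p n * n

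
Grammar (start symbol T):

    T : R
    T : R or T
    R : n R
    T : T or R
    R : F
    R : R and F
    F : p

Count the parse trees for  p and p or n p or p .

Parse trees for p and p or n p or p:
  [T [R [R [F p]] and [F p]] or [T [R n [R [F p]]] or [T [R [F p]]]]]
  [T [R [R [F p]] and [F p]] or [T [T [R n [R [F p]]]] or [R [F p]]]]
  [T [T [R [R [F p]] and [F p]] or [T [R n [R [F p]]]]] or [R [F p]]]
  [T [T [T [R [R [F p]] and [F p]]] or [R n [R [F p]]]] or [R [F p]]]

4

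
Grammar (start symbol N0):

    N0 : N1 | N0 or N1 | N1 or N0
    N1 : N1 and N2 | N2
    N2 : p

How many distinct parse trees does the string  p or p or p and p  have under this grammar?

4

Parse trees for p or p or p and p:
  [N0 [N0 [N0 [N1 [N2 p]]] or [N1 [N2 p]]] or [N1 [N1 [N2 p]] and [N2 p]]]
  [N0 [N0 [N1 [N2 p]] or [N0 [N1 [N2 p]]]] or [N1 [N1 [N2 p]] and [N2 p]]]
  [N0 [N1 [N2 p]] or [N0 [N0 [N1 [N2 p]]] or [N1 [N1 [N2 p]] and [N2 p]]]]
  [N0 [N1 [N2 p]] or [N0 [N1 [N2 p]] or [N0 [N1 [N1 [N2 p]] and [N2 p]]]]]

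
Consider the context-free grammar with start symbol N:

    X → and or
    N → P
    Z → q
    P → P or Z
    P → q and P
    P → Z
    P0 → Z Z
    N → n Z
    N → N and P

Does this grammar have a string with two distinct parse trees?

Witness: q and q

Derivation 1: N ⇒ P ⇒ q and P ⇒ q and Z ⇒ q and q
Derivation 2: N ⇒ N and P ⇒ P and P ⇒ Z and P ⇒ q and P ⇒ q and Z ⇒ q and q

Two distinct leftmost derivations for the same string.

Ambiguous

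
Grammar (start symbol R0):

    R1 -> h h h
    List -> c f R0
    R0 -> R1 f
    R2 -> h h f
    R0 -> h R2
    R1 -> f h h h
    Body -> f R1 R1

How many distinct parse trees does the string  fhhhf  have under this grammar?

1

Parse trees for fhhhf:
  [R0 [R1 f h h h] f]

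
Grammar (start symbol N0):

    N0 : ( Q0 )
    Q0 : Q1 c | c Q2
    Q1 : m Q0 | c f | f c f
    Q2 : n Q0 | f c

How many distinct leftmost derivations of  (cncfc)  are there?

Parse trees for (cncfc):
  [N0 ( [Q0 c [Q2 n [Q0 [Q1 c f] c]]] )]
  [N0 ( [Q0 c [Q2 n [Q0 c [Q2 f c]]]] )]

2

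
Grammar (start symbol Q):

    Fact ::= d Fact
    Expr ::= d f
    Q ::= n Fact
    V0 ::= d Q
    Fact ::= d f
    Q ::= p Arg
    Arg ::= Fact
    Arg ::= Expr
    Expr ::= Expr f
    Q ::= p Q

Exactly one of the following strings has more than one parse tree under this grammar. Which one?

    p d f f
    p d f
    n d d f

p d f

p d f f: 1 tree
p d f: 2 trees
n d d f: 1 tree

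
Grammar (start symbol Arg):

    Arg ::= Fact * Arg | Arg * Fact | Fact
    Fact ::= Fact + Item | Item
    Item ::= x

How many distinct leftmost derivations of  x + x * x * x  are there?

4

Parse trees for x + x * x * x:
  [Arg [Fact [Fact [Item x]] + [Item x]] * [Arg [Fact [Item x]] * [Arg [Fact [Item x]]]]]
  [Arg [Fact [Fact [Item x]] + [Item x]] * [Arg [Arg [Fact [Item x]]] * [Fact [Item x]]]]
  [Arg [Arg [Fact [Fact [Item x]] + [Item x]] * [Arg [Fact [Item x]]]] * [Fact [Item x]]]
  [Arg [Arg [Arg [Fact [Fact [Item x]] + [Item x]]] * [Fact [Item x]]] * [Fact [Item x]]]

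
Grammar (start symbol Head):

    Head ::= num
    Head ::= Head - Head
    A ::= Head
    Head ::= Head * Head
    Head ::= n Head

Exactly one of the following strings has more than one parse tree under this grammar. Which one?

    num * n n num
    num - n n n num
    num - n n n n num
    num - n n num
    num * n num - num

num * n n num: 1 tree
num - n n n num: 1 tree
num - n n n n num: 1 tree
num - n n num: 1 tree
num * n num - num: 3 trees

num * n num - num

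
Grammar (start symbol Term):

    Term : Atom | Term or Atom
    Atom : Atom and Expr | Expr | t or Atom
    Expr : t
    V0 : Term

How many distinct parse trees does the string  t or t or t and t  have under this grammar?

7

Parse trees for t or t or t and t:
  [Term [Atom [Atom t or [Atom t or [Atom [Expr t]]]] and [Expr t]]]
  [Term [Atom t or [Atom [Atom t or [Atom [Expr t]]] and [Expr t]]]]
  [Term [Atom t or [Atom t or [Atom [Atom [Expr t]] and [Expr t]]]]]
  [Term [Term [Atom [Expr t]]] or [Atom [Atom t or [Atom [Expr t]]] and [Expr t]]]
  [Term [Term [Atom [Expr t]]] or [Atom t or [Atom [Atom [Expr t]] and [Expr t]]]]
  [Term [Term [Atom t or [Atom [Expr t]]]] or [Atom [Atom [Expr t]] and [Expr t]]]
  [Term [Term [Term [Atom [Expr t]]] or [Atom [Expr t]]] or [Atom [Atom [Expr t]] and [Expr t]]]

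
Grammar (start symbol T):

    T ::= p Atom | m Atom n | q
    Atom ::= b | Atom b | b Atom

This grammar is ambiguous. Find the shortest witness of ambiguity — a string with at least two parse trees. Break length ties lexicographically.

length 1: no string has ≥2 trees
length 2: no string has ≥2 trees
length 3: p b b has 2 parse trees

Two derivations of p b b:
  T ⇒ p Atom ⇒ p Atom b ⇒ p b b
  T ⇒ p Atom ⇒ p b Atom ⇒ p b b

p b b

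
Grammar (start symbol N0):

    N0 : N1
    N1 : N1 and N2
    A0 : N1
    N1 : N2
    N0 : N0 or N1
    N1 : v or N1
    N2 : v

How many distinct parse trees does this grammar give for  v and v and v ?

1

Parse trees for v and v and v:
  [N0 [N1 [N1 [N1 [N2 v]] and [N2 v]] and [N2 v]]]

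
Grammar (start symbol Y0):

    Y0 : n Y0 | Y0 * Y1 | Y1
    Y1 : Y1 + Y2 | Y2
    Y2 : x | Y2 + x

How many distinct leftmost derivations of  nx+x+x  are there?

4

Parse trees for nx+x+x:
  [Y0 n [Y0 [Y1 [Y1 [Y2 x]] + [Y2 [Y2 x] + x]]]]
  [Y0 n [Y0 [Y1 [Y1 [Y1 [Y2 x]] + [Y2 x]] + [Y2 x]]]]
  [Y0 n [Y0 [Y1 [Y1 [Y2 [Y2 x] + x]] + [Y2 x]]]]
  [Y0 n [Y0 [Y1 [Y2 [Y2 [Y2 x] + x] + x]]]]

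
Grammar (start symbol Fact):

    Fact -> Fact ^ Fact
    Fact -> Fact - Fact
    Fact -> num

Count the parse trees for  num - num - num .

2

Parse trees for num - num - num:
  [Fact [Fact num] - [Fact [Fact num] - [Fact num]]]
  [Fact [Fact [Fact num] - [Fact num]] - [Fact num]]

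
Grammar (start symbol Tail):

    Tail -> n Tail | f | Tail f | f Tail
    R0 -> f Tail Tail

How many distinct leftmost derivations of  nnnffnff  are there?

Parse trees for nnnffnff:
  [Tail n [Tail n [Tail n [Tail [Tail f [Tail f [Tail n [Tail f]]]] f]]]]
  [Tail n [Tail n [Tail n [Tail f [Tail [Tail f [Tail n [Tail f]]] f]]]]]
  [Tail n [Tail n [Tail n [Tail f [Tail f [Tail n [Tail [Tail f] f]]]]]]]
  [Tail n [Tail n [Tail n [Tail f [Tail f [Tail n [Tail f [Tail f]]]]]]]]
  [Tail n [Tail n [Tail n [Tail f [Tail f [Tail [Tail n [Tail f]] f]]]]]]
  [Tail n [Tail n [Tail [Tail n [Tail f [Tail f [Tail n [Tail f]]]]] f]]]
  [Tail n [Tail [Tail n [Tail n [Tail f [Tail f [Tail n [Tail f]]]]]] f]]
  [Tail [Tail n [Tail n [Tail n [Tail f [Tail f [Tail n [Tail f]]]]]]] f]

8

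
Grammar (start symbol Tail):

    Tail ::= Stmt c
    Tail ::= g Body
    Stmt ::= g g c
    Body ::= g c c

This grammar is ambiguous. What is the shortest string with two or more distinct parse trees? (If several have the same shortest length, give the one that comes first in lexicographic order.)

g g c c

length 4: g g c c has 2 parse trees

Two derivations of g g c c:
  Tail ⇒ Stmt c ⇒ g g c c
  Tail ⇒ g Body ⇒ g g c c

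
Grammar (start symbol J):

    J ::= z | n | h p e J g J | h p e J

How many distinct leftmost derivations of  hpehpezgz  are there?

Parse trees for hpehpezgz:
  [J h p e [J h p e [J z]] g [J z]]
  [J h p e [J h p e [J z] g [J z]]]

2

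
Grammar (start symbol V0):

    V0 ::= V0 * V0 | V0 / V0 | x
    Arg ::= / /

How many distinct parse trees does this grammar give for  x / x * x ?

2

Parse trees for x / x * x:
  [V0 [V0 [V0 x] / [V0 x]] * [V0 x]]
  [V0 [V0 x] / [V0 [V0 x] * [V0 x]]]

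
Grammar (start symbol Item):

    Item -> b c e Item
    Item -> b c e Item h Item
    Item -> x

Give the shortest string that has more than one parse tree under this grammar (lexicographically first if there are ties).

length 1: no string has ≥2 trees
length 4: no string has ≥2 trees
length 6: no string has ≥2 trees
length 7: no string has ≥2 trees
length 9: b c e b c e x h x has 2 parse trees

Two derivations of b c e b c e x h x:
  Item ⇒ b c e Item ⇒ b c e b c e Item h Item ⇒ b c e b c e x h Item ⇒ b c e b c e x h x
  Item ⇒ b c e Item h Item ⇒ b c e b c e Item h Item ⇒ b c e b c e x h Item ⇒ b c e b c e x h x

b c e b c e x h x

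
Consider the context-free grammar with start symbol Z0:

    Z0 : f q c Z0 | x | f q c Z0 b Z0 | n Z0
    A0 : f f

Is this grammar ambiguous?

Ambiguous

Witness: f q c f q c x b x

Derivation 1: Z0 ⇒ f q c Z0 ⇒ f q c f q c Z0 b Z0 ⇒ f q c f q c x b Z0 ⇒ f q c f q c x b x
Derivation 2: Z0 ⇒ f q c Z0 b Z0 ⇒ f q c f q c Z0 b Z0 ⇒ f q c f q c x b Z0 ⇒ f q c f q c x b x

Two distinct leftmost derivations for the same string.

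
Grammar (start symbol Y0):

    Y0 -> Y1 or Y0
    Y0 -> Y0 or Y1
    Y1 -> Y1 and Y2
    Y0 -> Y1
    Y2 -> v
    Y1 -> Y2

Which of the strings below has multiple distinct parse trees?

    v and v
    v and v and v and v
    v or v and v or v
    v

v or v and v or v

v and v: 1 tree
v and v and v and v: 1 tree
v or v and v or v: 4 trees
v: 1 tree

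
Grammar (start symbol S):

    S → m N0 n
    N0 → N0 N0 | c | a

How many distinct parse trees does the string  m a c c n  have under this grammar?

2

Parse trees for m a c c n:
  [S m [N0 [N0 a] [N0 [N0 c] [N0 c]]] n]
  [S m [N0 [N0 [N0 a] [N0 c]] [N0 c]] n]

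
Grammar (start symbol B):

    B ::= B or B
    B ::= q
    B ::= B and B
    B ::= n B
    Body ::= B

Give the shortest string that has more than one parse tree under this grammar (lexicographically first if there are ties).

length 1: no string has ≥2 trees
length 2: no string has ≥2 trees
length 3: no string has ≥2 trees
length 4: n q and q has 2 parse trees

Two derivations of n q and q:
  B ⇒ B and B ⇒ n B and B ⇒ n q and B ⇒ n q and q
  B ⇒ n B ⇒ n B and B ⇒ n q and B ⇒ n q and q

n q and q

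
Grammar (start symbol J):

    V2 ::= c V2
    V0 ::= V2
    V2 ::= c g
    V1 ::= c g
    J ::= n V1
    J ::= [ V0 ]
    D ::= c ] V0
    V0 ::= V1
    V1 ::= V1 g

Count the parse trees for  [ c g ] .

2

Parse trees for [ c g ]:
  [J [ [V0 [V2 c g]] ]]
  [J [ [V0 [V1 c g]] ]]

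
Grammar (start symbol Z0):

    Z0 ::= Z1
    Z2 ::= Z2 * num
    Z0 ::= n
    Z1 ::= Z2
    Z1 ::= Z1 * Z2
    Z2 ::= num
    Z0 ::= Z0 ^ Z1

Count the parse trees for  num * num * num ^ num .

4

Parse trees for num * num * num ^ num:
  [Z0 [Z0 [Z1 [Z2 [Z2 [Z2 num] * num] * num]]] ^ [Z1 [Z2 num]]]
  [Z0 [Z0 [Z1 [Z1 [Z2 num]] * [Z2 [Z2 num] * num]]] ^ [Z1 [Z2 num]]]
  [Z0 [Z0 [Z1 [Z1 [Z2 [Z2 num] * num]] * [Z2 num]]] ^ [Z1 [Z2 num]]]
  [Z0 [Z0 [Z1 [Z1 [Z1 [Z2 num]] * [Z2 num]] * [Z2 num]]] ^ [Z1 [Z2 num]]]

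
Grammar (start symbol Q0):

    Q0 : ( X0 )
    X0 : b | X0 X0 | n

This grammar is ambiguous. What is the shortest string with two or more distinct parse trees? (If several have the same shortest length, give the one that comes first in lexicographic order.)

( b b b )

length 3: no string has ≥2 trees
length 4: no string has ≥2 trees
length 5: ( b b b ) has 2 parse trees

Two derivations of ( b b b ):
  Q0 ⇒ ( X0 ) ⇒ ( X0 X0 ) ⇒ ( b X0 ) ⇒ ( b X0 X0 ) ⇒ ( b b X0 ) ⇒ ( b b b )
  Q0 ⇒ ( X0 ) ⇒ ( X0 X0 ) ⇒ ( X0 X0 X0 ) ⇒ ( b X0 X0 ) ⇒ ( b b X0 ) ⇒ ( b b b )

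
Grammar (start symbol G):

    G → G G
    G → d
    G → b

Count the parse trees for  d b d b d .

14

Parse trees for d b d b d (showing first 6 of 14):
  [G [G d] [G [G b] [G [G d] [G [G b] [G d]]]]]
  [G [G d] [G [G b] [G [G [G d] [G b]] [G d]]]]
  [G [G d] [G [G [G b] [G d]] [G [G b] [G d]]]]
  [G [G d] [G [G [G b] [G [G d] [G b]]] [G d]]]
  [G [G d] [G [G [G [G b] [G d]] [G b]] [G d]]]
  [G [G [G d] [G b]] [G [G d] [G [G b] [G d]]]]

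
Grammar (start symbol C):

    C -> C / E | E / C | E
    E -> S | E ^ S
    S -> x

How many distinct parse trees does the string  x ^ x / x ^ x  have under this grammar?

Parse trees for x ^ x / x ^ x:
  [C [C [E [E [S x]] ^ [S x]]] / [E [E [S x]] ^ [S x]]]
  [C [E [E [S x]] ^ [S x]] / [C [E [E [S x]] ^ [S x]]]]

2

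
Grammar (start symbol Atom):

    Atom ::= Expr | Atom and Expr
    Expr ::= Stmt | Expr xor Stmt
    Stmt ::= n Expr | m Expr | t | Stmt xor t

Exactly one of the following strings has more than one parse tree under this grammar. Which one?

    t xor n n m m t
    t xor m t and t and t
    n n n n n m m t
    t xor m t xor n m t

t xor n n m m t: 1 tree
t xor m t and t and t: 1 tree
n n n n n m m t: 1 tree
t xor m t xor n m t: 2 trees

t xor m t xor n m t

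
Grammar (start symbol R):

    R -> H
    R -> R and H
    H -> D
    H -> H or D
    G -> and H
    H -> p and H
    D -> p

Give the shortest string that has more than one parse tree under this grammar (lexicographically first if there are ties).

p and p

length 1: no string has ≥2 trees
length 3: p and p has 2 parse trees

Two derivations of p and p:
  R ⇒ H ⇒ p and H ⇒ p and D ⇒ p and p
  R ⇒ R and H ⇒ H and H ⇒ D and H ⇒ p and H ⇒ p and D ⇒ p and p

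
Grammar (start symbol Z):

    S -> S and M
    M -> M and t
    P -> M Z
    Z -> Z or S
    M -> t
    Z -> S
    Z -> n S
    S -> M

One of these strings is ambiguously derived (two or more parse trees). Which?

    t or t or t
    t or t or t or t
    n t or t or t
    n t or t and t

n t or t and t

t or t or t: 1 tree
t or t or t or t: 1 tree
n t or t or t: 1 tree
n t or t and t: 2 trees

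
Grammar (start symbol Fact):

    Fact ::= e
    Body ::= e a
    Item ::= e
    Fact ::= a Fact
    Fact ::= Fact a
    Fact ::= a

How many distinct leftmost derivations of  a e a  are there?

Parse trees for a e a:
  [Fact a [Fact [Fact e] a]]
  [Fact [Fact a [Fact e]] a]

2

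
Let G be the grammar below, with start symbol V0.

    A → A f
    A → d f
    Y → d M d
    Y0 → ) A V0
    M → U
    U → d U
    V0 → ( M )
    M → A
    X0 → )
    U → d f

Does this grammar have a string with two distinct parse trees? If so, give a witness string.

Witness: ( d f )

Derivation 1: V0 ⇒ ( M ) ⇒ ( U ) ⇒ ( d f )
Derivation 2: V0 ⇒ ( M ) ⇒ ( A ) ⇒ ( d f )

Two distinct leftmost derivations for the same string.

Ambiguous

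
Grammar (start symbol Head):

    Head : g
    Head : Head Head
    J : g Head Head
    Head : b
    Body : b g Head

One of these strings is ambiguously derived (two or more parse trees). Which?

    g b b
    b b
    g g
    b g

g b b: 2 trees
b b: 1 tree
g g: 1 tree
b g: 1 tree

g b b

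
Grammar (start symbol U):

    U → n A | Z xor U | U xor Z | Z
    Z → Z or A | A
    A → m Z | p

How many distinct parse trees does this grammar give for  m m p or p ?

Parse trees for m m p or p:
  [U [Z [Z [A m [Z [A m [Z [A p]]]]]] or [A p]]]
  [U [Z [A m [Z [Z [A m [Z [A p]]]] or [A p]]]]]
  [U [Z [A m [Z [A m [Z [Z [A p]] or [A p]]]]]]]

3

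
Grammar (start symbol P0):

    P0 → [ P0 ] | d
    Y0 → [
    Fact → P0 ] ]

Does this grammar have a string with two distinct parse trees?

Unambiguous

Only P0 is reachable from P0; ignoring the rest: Each string is a nest of matched brackets around a single atom. An opening bracket forces the recursive rule; an atom forces the base rule.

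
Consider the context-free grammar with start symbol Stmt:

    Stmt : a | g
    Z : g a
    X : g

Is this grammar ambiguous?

(Z, X are unreachable from Stmt, so their rules don't affect L(Stmt).) Restricted to the reachable nonterminals, every rule has the form A → t or A → t B, and no two rules for the same A share a first terminal. The grammar encodes a DFA — one run per string.

Unambiguous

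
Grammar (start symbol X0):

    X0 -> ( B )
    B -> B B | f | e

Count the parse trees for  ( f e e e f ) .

14

Parse trees for ( f e e e f ) (showing first 6 of 14):
  [X0 ( [B [B f] [B [B e] [B [B e] [B [B e] [B f]]]]] )]
  [X0 ( [B [B f] [B [B e] [B [B [B e] [B e]] [B f]]]] )]
  [X0 ( [B [B f] [B [B [B e] [B e]] [B [B e] [B f]]]] )]
  [X0 ( [B [B f] [B [B [B e] [B [B e] [B e]]] [B f]]] )]
  [X0 ( [B [B f] [B [B [B [B e] [B e]] [B e]] [B f]]] )]
  [X0 ( [B [B [B f] [B e]] [B [B e] [B [B e] [B f]]]] )]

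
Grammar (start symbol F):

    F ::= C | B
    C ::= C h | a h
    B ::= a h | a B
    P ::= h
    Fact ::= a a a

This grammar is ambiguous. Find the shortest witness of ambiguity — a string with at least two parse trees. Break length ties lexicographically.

a h

length 2: a h has 2 parse trees

Two derivations of a h:
  F ⇒ C ⇒ a h
  F ⇒ B ⇒ a h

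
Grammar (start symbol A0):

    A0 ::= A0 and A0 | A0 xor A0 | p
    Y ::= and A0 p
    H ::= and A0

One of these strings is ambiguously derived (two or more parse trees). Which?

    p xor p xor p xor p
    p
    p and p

p xor p xor p xor p

p xor p xor p xor p: 5 trees
p: 1 tree
p and p: 1 tree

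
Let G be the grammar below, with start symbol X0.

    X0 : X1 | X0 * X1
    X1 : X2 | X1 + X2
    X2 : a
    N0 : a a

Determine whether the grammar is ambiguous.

Only X0, X1, X2 are reachable from X0; ignoring the rest: The grammar is stratified — X0 handles '*' (left-recursive), X1 handles '+', X2 atoms. Each operator has a fixed associativity and precedence level, so every string has one parse.

Unambiguous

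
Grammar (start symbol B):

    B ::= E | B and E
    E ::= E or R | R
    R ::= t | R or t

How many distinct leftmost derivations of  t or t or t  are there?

Parse trees for t or t or t:
  [B [E [E [R t]] or [R [R t] or t]]]
  [B [E [E [E [R t]] or [R t]] or [R t]]]
  [B [E [E [R [R t] or t]] or [R t]]]
  [B [E [R [R [R t] or t] or t]]]

4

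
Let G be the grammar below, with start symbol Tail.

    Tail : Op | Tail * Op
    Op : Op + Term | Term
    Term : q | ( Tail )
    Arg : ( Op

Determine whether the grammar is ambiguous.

(Arg is unreachable from Tail, so its rules don't affect L(Tail).) The grammar is stratified — Tail handles '*' (left-recursive), Op handles '+', Term atoms. Each operator has a fixed associativity and precedence level, so every string has one parse.

Unambiguous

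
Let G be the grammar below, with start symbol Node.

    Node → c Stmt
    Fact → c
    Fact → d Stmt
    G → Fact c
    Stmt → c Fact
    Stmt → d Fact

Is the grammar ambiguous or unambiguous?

(G is unreachable from Node, so its rules don't affect L(Node).) Restricted to the reachable nonterminals, every rule has the form A → t or A → t B, and no two rules for the same A share a first terminal. The grammar encodes a DFA — one run per string.

Unambiguous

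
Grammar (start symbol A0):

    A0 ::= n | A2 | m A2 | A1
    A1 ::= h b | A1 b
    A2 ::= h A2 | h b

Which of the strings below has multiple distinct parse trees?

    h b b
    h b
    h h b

h b b: 1 tree
h b: 2 trees
h h b: 1 tree

h b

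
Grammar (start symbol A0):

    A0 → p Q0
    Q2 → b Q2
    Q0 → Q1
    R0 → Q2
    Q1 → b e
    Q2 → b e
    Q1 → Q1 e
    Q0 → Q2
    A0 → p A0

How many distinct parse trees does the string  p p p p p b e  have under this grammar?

2

Parse trees for p p p p p b e:
  [A0 p [A0 p [A0 p [A0 p [A0 p [Q0 [Q1 b e]]]]]]]
  [A0 p [A0 p [A0 p [A0 p [A0 p [Q0 [Q2 b e]]]]]]]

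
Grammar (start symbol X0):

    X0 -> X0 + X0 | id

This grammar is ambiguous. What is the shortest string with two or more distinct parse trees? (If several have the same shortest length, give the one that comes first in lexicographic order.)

length 1: no string has ≥2 trees
length 3: no string has ≥2 trees
length 5: id + id + id has 2 parse trees

Two derivations of id + id + id:
  X0 ⇒ X0 + X0 ⇒ X0 + X0 + X0 ⇒ id + X0 + X0 ⇒ id + id + X0 ⇒ id + id + id
  X0 ⇒ X0 + X0 ⇒ id + X0 ⇒ id + X0 + X0 ⇒ id + id + X0 ⇒ id + id + id

id + id + id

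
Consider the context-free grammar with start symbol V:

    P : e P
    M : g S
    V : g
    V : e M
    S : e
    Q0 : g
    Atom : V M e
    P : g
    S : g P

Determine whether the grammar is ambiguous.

(Atom, Q0 are unreachable from V, so their rules don't affect L(V).) Restricted to the reachable nonterminals, every rule has the form A → t or A → t B, and no two rules for the same A share a first terminal. The grammar encodes a DFA — one run per string.

Unambiguous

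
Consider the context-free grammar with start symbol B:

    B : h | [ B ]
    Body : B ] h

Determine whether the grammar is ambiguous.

(Body is unreachable from B, so its rules don't affect L(B).) Each string is a nest of matched brackets around a single atom. An opening bracket forces the recursive rule; an atom forces the base rule.

Unambiguous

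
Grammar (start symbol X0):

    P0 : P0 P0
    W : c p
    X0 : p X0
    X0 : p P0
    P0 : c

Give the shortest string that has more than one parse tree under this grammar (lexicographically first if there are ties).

p c c c

length 2: no string has ≥2 trees
length 3: no string has ≥2 trees
length 4: p c c c has 2 parse trees

Two derivations of p c c c:
  X0 ⇒ p P0 ⇒ p P0 P0 ⇒ p P0 P0 P0 ⇒ p c P0 P0 ⇒ p c c P0 ⇒ p c c c
  X0 ⇒ p P0 ⇒ p P0 P0 ⇒ p c P0 ⇒ p c P0 P0 ⇒ p c c P0 ⇒ p c c c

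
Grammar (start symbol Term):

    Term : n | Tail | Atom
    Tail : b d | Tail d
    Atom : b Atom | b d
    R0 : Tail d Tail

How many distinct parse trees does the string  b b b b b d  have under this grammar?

1

Parse trees for b b b b b d:
  [Term [Atom b [Atom b [Atom b [Atom b [Atom b d]]]]]]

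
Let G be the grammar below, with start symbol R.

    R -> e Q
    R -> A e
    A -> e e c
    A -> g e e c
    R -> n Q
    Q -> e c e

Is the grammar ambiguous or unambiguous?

Ambiguous

Witness: e e c e

Derivation 1: R ⇒ e Q ⇒ e e c e
Derivation 2: R ⇒ A e ⇒ e e c e

Two distinct leftmost derivations for the same string.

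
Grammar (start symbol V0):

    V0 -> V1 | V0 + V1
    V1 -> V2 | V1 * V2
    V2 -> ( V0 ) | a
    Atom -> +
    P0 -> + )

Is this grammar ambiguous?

Unambiguous

Only V0, V1, V2 are reachable from V0; ignoring the rest: The grammar is stratified — V0 handles '+' (left-recursive), V1 handles '*', V2 atoms. Each operator has a fixed associativity and precedence level, so every string has one parse.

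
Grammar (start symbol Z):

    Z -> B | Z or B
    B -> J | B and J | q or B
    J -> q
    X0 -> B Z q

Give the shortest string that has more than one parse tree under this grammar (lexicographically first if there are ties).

q or q

length 1: no string has ≥2 trees
length 3: q or q has 2 parse trees

Two derivations of q or q:
  Z ⇒ B ⇒ q or B ⇒ q or J ⇒ q or q
  Z ⇒ Z or B ⇒ B or B ⇒ J or B ⇒ q or B ⇒ q or J ⇒ q or q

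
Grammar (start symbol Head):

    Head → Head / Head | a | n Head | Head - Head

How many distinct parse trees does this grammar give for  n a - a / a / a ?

Parse trees for n a - a / a / a (showing first 6 of 14):
  [Head [Head n [Head [Head a] - [Head a]]] / [Head [Head a] / [Head a]]]
  [Head [Head [Head n [Head a]] - [Head a]] / [Head [Head a] / [Head a]]]
  [Head [Head [Head n [Head [Head a] - [Head a]]] / [Head a]] / [Head a]]
  [Head [Head [Head [Head n [Head a]] - [Head a]] / [Head a]] / [Head a]]
  [Head [Head n [Head [Head [Head a] - [Head a]] / [Head a]]] / [Head a]]
  [Head [Head n [Head [Head a] - [Head [Head a] / [Head a]]]] / [Head a]]

14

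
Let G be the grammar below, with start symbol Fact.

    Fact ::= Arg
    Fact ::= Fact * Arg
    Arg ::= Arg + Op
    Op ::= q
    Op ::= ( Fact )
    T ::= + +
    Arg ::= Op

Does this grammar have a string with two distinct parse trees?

Unambiguous

Only Fact, Arg, Op are reachable from Fact; ignoring the rest: Fact → Fact * Arg | Arg  ;  Arg → Arg + Op | Op  — a left-associative chain with Op at the bottom. Each string factors uniquely by precedence.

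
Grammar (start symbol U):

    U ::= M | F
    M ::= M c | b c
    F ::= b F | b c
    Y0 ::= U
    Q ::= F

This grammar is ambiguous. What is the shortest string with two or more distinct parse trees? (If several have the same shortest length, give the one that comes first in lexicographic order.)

length 2: b c has 2 parse trees

Two derivations of b c:
  U ⇒ M ⇒ b c
  U ⇒ F ⇒ b c

b c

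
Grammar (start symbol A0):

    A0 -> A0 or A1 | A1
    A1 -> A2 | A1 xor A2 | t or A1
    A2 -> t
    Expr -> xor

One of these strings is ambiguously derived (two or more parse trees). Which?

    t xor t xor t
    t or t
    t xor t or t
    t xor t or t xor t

t xor t xor t: 1 tree
t or t: 2 trees
t xor t or t: 1 tree
t xor t or t xor t: 1 tree

t or t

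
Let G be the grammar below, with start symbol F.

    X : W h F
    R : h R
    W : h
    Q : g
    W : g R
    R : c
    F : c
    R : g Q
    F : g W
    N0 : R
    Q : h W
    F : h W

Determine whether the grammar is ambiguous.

Unambiguous

(N0, X are unreachable from F, so their rules don't affect L(F).) Restricted to the reachable nonterminals, every rule has the form A → t or A → t B, and no two rules for the same A share a first terminal. The grammar encodes a DFA — one run per string.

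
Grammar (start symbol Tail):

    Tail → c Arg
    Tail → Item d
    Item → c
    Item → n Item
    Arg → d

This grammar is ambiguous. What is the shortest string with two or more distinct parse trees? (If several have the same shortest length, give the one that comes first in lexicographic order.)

length 2: c d has 2 parse trees

Two derivations of c d:
  Tail ⇒ c Arg ⇒ c d
  Tail ⇒ Item d ⇒ c d

c d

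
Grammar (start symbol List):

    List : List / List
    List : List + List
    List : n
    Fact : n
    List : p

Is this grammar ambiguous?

Ambiguous

Witness: n + n + n

Derivation 1: List ⇒ List + List ⇒ List + List + List ⇒ n + List + List ⇒ n + n + List ⇒ n + n + n
Derivation 2: List ⇒ List + List ⇒ n + List ⇒ n + List + List ⇒ n + n + List ⇒ n + n + n

Two distinct leftmost derivations for the same string.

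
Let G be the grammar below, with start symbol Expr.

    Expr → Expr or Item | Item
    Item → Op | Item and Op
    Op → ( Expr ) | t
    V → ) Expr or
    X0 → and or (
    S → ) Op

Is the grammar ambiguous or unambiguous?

Only Expr, Item, Op are reachable from Expr; ignoring the rest: This is a standard precedence ladder (Expr over Item over Op), with each level left-recursive on its own operator ('or' at Expr, 'and' at Item). That structure is LR(1), hence unambiguous.

Unambiguous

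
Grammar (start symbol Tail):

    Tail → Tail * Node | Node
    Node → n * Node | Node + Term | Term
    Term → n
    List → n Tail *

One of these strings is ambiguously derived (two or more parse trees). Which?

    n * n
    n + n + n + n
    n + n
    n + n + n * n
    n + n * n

n * n

n * n: 2 trees
n + n + n + n: 1 tree
n + n: 1 tree
n + n + n * n: 1 tree
n + n * n: 1 tree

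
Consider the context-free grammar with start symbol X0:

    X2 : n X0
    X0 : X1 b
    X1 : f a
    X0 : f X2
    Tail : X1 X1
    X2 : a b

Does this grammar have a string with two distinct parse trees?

Witness: f a b

Derivation 1: X0 ⇒ X1 b ⇒ f a b
Derivation 2: X0 ⇒ f X2 ⇒ f a b

Two distinct leftmost derivations for the same string.

Ambiguous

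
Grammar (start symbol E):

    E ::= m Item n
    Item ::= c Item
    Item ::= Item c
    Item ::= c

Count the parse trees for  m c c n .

2

Parse trees for m c c n:
  [E m [Item c [Item c]] n]
  [E m [Item [Item c] c] n]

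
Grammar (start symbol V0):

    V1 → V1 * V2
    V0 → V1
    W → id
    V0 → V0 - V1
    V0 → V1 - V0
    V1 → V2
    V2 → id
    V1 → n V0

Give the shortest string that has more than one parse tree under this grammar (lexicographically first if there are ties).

length 1: no string has ≥2 trees
length 2: no string has ≥2 trees
length 3: id - id has 2 parse trees

Two derivations of id - id:
  V0 ⇒ V0 - V1 ⇒ V1 - V1 ⇒ V2 - V1 ⇒ id - V1 ⇒ id - V2 ⇒ id - id
  V0 ⇒ V1 - V0 ⇒ V2 - V0 ⇒ id - V0 ⇒ id - V1 ⇒ id - V2 ⇒ id - id

id - id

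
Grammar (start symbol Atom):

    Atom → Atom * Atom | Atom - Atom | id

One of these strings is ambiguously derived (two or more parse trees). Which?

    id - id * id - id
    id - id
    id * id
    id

id - id * id - id: 5 trees
id - id: 1 tree
id * id: 1 tree
id: 1 tree

id - id * id - id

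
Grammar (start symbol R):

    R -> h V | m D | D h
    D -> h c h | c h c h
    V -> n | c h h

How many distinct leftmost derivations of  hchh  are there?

Parse trees for hchh:
  [R h [V c h h]]
  [R [D h c h] h]

2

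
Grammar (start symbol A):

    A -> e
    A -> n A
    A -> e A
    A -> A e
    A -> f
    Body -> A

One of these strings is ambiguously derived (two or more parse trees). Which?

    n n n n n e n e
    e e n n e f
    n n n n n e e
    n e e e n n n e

n n n n n e e

n n n n n e n e: 1 tree
e e n n e f: 1 tree
n n n n n e e: 7 trees
n e e e n n n e: 1 tree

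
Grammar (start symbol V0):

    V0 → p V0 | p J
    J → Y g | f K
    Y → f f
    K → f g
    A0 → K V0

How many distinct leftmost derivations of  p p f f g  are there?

Parse trees for p p f f g:
  [V0 p [V0 p [J [Y f f] g]]]
  [V0 p [V0 p [J f [K f g]]]]

2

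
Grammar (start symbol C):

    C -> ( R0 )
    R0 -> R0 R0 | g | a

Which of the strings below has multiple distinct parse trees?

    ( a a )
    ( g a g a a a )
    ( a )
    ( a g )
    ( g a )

( a a ): 1 tree
( g a g a a a ): 42 trees
( a ): 1 tree
( a g ): 1 tree
( g a ): 1 tree

( g a g a a a )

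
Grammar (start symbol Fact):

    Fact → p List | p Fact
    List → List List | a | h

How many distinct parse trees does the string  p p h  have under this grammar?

1

Parse trees for p p h:
  [Fact p [Fact p [List h]]]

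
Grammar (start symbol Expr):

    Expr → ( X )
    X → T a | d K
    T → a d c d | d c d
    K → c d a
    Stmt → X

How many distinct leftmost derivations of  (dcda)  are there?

Parse trees for (dcda):
  [Expr ( [X [T d c d] a] )]
  [Expr ( [X d [K c d a]] )]

2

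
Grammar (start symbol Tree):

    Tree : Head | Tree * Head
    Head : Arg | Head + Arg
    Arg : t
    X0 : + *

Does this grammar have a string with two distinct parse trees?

Only Tree, Head, Arg are reachable from Tree; ignoring the rest: This is a standard precedence ladder (Tree over Head over Arg), with each level left-recursive on its own operator ('*' at Tree, '+' at Head). That structure is LR(1), hence unambiguous.

Unambiguous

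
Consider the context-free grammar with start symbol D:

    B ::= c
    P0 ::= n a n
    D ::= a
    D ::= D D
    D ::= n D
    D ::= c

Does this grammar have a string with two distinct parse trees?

Witness: a a a

Derivation 1: D ⇒ D D ⇒ a D ⇒ a D D ⇒ a a D ⇒ a a a
Derivation 2: D ⇒ D D ⇒ D D D ⇒ a D D ⇒ a a D ⇒ a a a

Two distinct leftmost derivations for the same string.

Ambiguous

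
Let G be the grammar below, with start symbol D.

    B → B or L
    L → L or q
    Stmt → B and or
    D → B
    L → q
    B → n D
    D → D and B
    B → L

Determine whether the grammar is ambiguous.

Witness: q or q

Derivation 1: D ⇒ B ⇒ B or L ⇒ L or L ⇒ q or L ⇒ q or q
Derivation 2: D ⇒ B ⇒ L ⇒ L or q ⇒ q or q

Two distinct leftmost derivations for the same string.

Ambiguous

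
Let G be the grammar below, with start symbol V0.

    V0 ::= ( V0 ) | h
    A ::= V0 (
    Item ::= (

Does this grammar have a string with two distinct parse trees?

(A, Item are unreachable from V0, so their rules don't affect L(V0).) Each string is a nest of matched brackets around a single atom. An opening bracket forces the recursive rule; an atom forces the base rule.

Unambiguous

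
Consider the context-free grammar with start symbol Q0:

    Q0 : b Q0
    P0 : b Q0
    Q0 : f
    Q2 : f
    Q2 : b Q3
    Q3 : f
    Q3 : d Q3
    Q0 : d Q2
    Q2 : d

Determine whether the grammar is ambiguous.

Only Q0, Q2, Q3 are reachable from Q0; ignoring the rest: The reachable rules are right-linear with at most one rule per (nonterminal, next-terminal) pair. Each input token forces the next rule, so parsing is deterministic.

Unambiguous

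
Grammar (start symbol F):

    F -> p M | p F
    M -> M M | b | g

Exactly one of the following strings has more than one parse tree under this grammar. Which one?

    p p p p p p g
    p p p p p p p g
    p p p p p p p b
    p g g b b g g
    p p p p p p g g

p p p p p p g: 1 tree
p p p p p p p g: 1 tree
p p p p p p p b: 1 tree
p g g b b g g: 42 trees
p p p p p p g g: 1 tree

p g g b b g g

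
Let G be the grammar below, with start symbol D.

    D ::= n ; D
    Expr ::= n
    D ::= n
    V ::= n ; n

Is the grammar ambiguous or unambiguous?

Only D is reachable from D; ignoring the rest: The reachable grammar is A → atom sep A | atom. Each atom is followed by either the separator (recurse) or end-of-string (stop) — no choice point.

Unambiguous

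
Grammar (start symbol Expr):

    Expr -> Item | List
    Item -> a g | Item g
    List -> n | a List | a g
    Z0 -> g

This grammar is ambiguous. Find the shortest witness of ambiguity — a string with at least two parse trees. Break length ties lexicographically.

length 1: no string has ≥2 trees
length 2: a g has 2 parse trees

Two derivations of a g:
  Expr ⇒ Item ⇒ a g
  Expr ⇒ List ⇒ a g

a g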